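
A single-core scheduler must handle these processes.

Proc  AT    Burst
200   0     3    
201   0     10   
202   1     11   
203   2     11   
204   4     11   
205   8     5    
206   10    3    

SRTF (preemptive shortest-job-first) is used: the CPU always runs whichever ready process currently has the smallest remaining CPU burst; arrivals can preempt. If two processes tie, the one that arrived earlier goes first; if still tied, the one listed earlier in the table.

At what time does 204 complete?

54

Gantt: | 200 0-3 | 201 3-13 | 206 13-16 | 205 16-21 | 202 21-32 | 203 32-43 | 204 43-54 |
Completion: 200=3  201=13  202=32  203=43  204=54  205=21  206=16
Turnaround (C−A): 200=3  201=13  202=31  203=41  204=50  205=13  206=6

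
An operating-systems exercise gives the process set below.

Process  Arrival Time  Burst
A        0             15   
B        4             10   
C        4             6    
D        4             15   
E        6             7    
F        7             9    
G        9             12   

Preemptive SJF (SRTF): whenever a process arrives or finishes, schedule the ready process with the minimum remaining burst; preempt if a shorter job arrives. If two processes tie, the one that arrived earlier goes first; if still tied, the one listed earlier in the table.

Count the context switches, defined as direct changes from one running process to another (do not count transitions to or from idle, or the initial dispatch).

Gantt: | A 0-4 | C 4-10 | E 10-17 | F 17-26 | B 26-36 | A 36-47 | G 47-59 | D 59-74 |
Completion: A=47  B=36  C=10  D=74  E=17  F=26  G=59

7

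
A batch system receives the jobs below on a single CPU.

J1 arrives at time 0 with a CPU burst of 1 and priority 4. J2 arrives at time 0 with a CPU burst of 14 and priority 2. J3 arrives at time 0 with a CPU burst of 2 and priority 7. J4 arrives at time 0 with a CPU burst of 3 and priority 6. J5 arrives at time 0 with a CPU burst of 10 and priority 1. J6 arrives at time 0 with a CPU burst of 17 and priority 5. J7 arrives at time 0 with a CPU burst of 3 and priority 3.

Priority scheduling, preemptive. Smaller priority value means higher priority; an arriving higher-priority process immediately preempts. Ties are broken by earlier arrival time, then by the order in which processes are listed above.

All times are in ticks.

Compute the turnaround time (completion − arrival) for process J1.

Gantt: | J5 0-10 | J2 10-24 | J7 24-27 | J1 27-28 | J6 28-45 | J4 45-48 | J3 48-50 |
Completion: J1=28  J2=24  J3=50  J4=48  J5=10  J6=45  J7=27
Turnaround(J1) = completion − arrival = 28 − 0 = 28

28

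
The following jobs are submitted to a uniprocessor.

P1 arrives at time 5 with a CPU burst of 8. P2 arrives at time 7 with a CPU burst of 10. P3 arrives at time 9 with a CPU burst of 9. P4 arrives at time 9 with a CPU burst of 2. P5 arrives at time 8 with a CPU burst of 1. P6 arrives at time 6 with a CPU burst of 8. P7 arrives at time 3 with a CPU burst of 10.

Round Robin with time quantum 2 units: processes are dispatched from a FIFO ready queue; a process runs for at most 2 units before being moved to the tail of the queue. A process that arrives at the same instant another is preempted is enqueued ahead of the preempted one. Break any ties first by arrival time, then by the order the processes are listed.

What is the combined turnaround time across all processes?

Gantt: | idle 0-3 | P7 3-5 | P1 5-7 | P7 7-9 | P6 9-11 | P2 11-13 | P1 13-15 | P5 15-16 | P3 16-18 | P4 18-20 | P7 20-22 | P6 22-24 | P2 24-26 | P1 26-28 | P3 28-30 | P7 30-32 | P6 32-34 | P2 34-36 | P1 36-38 | P3 38-40 | P7 40-42 | P6 42-44 | P2 44-46 | P3 46-48 | P2 48-50 | P3 50-51 |
Completion: P1=38  P2=50  P3=51  P4=20  P5=16  P6=44  P7=42
Turnaround (C−A): P1=33  P2=43  P3=42  P4=11  P5=8  P6=38  P7=39
Turnaround = completion − arrival: P1=33, P2=43, P3=42, P4=11, P5=8, P6=38, P7=39
Total turnaround = 33 + 43 + 42 + 11 + 8 + 38 + 39 = 214

214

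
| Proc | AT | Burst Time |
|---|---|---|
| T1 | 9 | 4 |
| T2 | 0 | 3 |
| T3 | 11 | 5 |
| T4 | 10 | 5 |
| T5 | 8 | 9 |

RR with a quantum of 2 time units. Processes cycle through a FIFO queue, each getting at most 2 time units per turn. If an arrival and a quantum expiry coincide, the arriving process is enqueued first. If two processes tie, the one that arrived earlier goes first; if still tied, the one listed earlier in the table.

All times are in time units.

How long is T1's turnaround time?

Gantt: | T2 0-3 | idle 3-8 | T5 8-10 | T1 10-12 | T4 12-14 | T5 14-16 | T3 16-18 | T1 18-20 | T4 20-22 | T5 22-24 | T3 24-26 | T4 26-27 | T5 27-29 | T3 29-30 | T5 30-31 |
Completion: T1=20  T2=3  T3=30  T4=27  T5=31
Turnaround (C−A): T1=11  T2=3  T3=19  T4=17  T5=23
Turnaround(T1) = completion − arrival = 20 − 9 = 11

11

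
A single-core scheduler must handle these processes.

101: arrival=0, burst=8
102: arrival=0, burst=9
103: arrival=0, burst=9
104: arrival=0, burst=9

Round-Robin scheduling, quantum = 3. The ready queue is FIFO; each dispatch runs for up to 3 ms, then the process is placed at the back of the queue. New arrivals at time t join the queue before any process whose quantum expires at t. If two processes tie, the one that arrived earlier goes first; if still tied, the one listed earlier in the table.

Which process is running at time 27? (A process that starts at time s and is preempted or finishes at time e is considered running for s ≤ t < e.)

Gantt: | 101 0-3 | 102 3-6 | 103 6-9 | 104 9-12 | 101 12-15 | 102 15-18 | 103 18-21 | 104 21-24 | 101 24-26 | 102 26-29 | 103 29-32 | 104 32-35 |
Completion: 101=26  102=29  103=32  104=35
Turnaround (C−A): 101=26  102=29  103=32  104=35

102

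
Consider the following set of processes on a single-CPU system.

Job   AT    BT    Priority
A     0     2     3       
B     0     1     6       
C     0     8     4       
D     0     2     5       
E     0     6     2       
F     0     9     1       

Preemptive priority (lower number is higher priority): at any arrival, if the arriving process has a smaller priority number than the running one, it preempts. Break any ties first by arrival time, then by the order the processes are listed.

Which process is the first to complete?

F

Timeline: | F 0-9 | E 9-15 | A 15-17 | C 17-25 | D 25-27 | B 27-28 |
Completion: A=17  B=28  C=25  D=27  E=15  F=9
Turnaround (C−A): A=17  B=28  C=25  D=27  E=15  F=9
Finish order: F → E → A → C → D → B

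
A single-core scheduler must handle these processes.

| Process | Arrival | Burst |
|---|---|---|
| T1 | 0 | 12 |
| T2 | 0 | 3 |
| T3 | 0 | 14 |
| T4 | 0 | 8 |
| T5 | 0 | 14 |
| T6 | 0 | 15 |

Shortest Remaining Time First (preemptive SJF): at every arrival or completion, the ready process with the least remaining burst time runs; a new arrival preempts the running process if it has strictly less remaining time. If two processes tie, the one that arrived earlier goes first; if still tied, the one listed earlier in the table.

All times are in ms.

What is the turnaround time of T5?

51

Schedule: | T2 0-3 | T4 3-11 | T1 11-23 | T3 23-37 | T5 37-51 | T6 51-66 |
Completion: T1=23  T2=3  T3=37  T4=11  T5=51  T6=66
Turnaround (C−A): T1=23  T2=3  T3=37  T4=11  T5=51  T6=66
Turnaround(T5) = completion − arrival = 51 − 0 = 51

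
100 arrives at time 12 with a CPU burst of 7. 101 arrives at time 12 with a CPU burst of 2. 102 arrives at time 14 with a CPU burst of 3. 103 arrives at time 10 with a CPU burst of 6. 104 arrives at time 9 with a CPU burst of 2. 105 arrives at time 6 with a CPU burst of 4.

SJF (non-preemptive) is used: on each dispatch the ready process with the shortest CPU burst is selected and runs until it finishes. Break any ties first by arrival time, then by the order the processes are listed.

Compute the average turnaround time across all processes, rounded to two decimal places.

Gantt: | idle 0-6 | 105 6-10 | 104 10-12 | 101 12-14 | 102 14-17 | 103 17-23 | 100 23-30 |
Completion: 100=30  101=14  102=17  103=23  104=12  105=10
Turnaround times: 100=18, 101=2, 102=3, 103=13, 104=3, 105=4
Average turnaround = (18+2+3+13+3+4) / 6 = 43/6 = 7.17

7.17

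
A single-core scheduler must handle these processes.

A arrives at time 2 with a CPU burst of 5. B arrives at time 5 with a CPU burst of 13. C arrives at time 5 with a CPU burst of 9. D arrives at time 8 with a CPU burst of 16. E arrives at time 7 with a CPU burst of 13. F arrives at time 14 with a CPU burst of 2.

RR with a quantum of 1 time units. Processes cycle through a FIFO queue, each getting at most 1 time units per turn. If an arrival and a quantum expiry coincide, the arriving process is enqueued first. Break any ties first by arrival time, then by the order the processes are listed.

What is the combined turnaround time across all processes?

206

Gantt: | idle 0-2 | A 2-5 | B 5-6 | C 6-7 | A 7-8 | B 8-9 | E 9-10 | C 10-11 | D 11-12 | A 12-13 | B 13-14 | E 14-15 | C 15-16 | D 16-17 | F 17-18 | B 18-19 | E 19-20 | C 20-21 | D 21-22 | F 22-23 | B 23-24 | E 24-25 | C 25-26 | D 26-27 | B 27-28 | E 28-29 | C 29-30 | D 30-31 | B 31-32 | E 32-33 | C 33-34 | D 34-35 | B 35-36 | E 36-37 | C 37-38 | D 38-39 | B 39-40 | E 40-41 | C 41-42 | D 42-43 | B 43-44 | E 44-45 | D 45-46 | B 46-47 | E 47-48 | D 48-49 | B 49-50 | E 50-51 | D 51-52 | B 52-53 | E 53-54 | D 54-55 | E 55-56 | D 56-60 |
Completion: A=13  B=53  C=42  D=60  E=56  F=23
Turnaround = completion − arrival: A=11, B=48, C=37, D=52, E=49, F=9
Total turnaround = 11 + 48 + 37 + 52 + 49 + 9 = 206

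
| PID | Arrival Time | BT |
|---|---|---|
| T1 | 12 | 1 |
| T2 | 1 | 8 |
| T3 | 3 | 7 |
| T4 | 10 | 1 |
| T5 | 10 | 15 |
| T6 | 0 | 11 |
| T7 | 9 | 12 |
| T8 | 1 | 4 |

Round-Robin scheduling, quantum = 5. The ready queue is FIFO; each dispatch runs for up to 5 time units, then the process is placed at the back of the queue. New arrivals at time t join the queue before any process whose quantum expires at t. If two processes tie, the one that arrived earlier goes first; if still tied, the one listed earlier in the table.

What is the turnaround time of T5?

Schedule: | T6 0-5 | T2 5-10 | T8 10-14 | T3 14-19 | T6 19-24 | T7 24-29 | T4 29-30 | T5 30-35 | T2 35-38 | T1 38-39 | T3 39-41 | T6 41-42 | T7 42-47 | T5 47-52 | T7 52-54 | T5 54-59 |
Completion: T1=39  T2=38  T3=41  T4=30  T5=59  T6=42  T7=54  T8=14
Turnaround (C−A): T1=27  T2=37  T3=38  T4=20  T5=49  T6=42  T7=45  T8=13
Turnaround(T5) = completion − arrival = 59 − 10 = 49

49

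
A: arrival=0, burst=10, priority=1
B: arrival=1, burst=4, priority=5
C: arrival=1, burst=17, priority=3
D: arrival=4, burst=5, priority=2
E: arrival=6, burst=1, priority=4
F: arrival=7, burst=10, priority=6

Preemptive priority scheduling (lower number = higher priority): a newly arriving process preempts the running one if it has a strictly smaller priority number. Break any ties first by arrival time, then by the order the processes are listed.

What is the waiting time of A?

Gantt: | A 0-10 | D 10-15 | C 15-32 | E 32-33 | B 33-37 | F 37-47 |
Completion: A=10  B=37  C=32  D=15  E=33  F=47
Waiting(A) = turnaround − burst = 10 − 10 = 0

0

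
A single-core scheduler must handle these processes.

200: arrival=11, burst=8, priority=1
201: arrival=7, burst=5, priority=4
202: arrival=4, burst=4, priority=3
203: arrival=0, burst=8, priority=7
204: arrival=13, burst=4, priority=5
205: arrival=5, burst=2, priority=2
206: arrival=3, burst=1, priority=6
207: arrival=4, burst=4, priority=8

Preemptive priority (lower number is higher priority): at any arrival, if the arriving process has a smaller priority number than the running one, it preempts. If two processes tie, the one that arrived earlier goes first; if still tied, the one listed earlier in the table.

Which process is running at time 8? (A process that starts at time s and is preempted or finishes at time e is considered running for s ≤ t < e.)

Timeline: | 203 0-3 | 206 3-4 | 202 4-5 | 205 5-7 | 202 7-10 | 201 10-11 | 200 11-19 | 201 19-23 | 204 23-27 | 203 27-32 | 207 32-36 |
Completion: 200=19  201=23  202=10  203=32  204=27  205=7  206=4  207=36

202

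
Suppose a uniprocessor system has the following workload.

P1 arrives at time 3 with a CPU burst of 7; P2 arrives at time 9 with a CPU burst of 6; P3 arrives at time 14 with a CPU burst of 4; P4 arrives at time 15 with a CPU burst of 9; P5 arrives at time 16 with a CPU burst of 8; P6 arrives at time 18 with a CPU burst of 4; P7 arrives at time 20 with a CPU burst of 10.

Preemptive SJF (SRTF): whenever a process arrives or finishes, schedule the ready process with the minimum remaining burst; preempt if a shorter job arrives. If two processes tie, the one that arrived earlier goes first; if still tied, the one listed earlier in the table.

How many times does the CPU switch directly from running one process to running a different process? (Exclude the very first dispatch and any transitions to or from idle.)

Timeline: | idle 0-3 | P1 3-10 | P2 10-16 | P3 16-20 | P6 20-24 | P5 24-32 | P4 32-41 | P7 41-51 |
Completion: P1=10  P2=16  P3=20  P4=41  P5=32  P6=24  P7=51

6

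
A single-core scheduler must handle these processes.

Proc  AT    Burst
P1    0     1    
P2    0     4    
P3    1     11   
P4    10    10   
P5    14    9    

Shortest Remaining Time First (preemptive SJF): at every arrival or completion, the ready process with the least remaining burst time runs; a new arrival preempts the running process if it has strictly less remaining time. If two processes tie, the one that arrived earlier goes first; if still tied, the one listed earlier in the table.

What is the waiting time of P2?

1

Gantt: | P1 0-1 | P2 1-5 | P3 5-16 | P5 16-25 | P4 25-35 |
Completion: P1=1  P2=5  P3=16  P4=35  P5=25
Turnaround (C−A): P1=1  P2=5  P3=15  P4=25  P5=11
Waiting(P2) = turnaround − burst = 5 − 4 = 1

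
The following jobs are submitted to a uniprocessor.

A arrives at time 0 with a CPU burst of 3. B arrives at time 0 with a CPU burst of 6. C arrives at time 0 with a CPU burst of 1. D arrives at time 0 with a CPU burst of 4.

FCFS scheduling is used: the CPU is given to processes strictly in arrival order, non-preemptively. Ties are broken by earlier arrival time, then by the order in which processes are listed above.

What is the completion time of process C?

10

Gantt: | A 0-3 | B 3-9 | C 9-10 | D 10-14 |
Completion: A=3  B=9  C=10  D=14
Turnaround (C−A): A=3  B=9  C=10  D=14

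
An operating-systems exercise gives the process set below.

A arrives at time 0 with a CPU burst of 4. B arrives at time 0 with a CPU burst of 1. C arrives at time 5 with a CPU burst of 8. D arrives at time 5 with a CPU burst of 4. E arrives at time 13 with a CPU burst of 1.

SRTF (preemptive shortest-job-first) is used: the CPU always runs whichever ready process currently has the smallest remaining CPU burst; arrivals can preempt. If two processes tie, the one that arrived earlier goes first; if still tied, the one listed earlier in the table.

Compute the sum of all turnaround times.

24

Gantt: | B 0-1 | A 1-5 | D 5-9 | C 9-13 | E 13-14 | C 14-18 |
Completion: A=5  B=1  C=18  D=9  E=14
Turnaround = completion − arrival: A=5, B=1, C=13, D=4, E=1
Total turnaround = 5 + 1 + 13 + 4 + 1 = 24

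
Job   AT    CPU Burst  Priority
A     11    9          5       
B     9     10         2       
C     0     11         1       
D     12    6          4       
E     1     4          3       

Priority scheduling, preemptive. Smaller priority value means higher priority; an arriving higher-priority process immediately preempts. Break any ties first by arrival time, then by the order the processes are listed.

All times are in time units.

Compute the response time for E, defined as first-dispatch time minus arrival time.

20

Gantt: | C 0-11 | B 11-21 | E 21-25 | D 25-31 | A 31-40 |
Completion: A=40  B=21  C=11  D=31  E=25
Turnaround (C−A): A=29  B=12  C=11  D=19  E=24
Response(E) = first start − arrival = 21 − 1 = 20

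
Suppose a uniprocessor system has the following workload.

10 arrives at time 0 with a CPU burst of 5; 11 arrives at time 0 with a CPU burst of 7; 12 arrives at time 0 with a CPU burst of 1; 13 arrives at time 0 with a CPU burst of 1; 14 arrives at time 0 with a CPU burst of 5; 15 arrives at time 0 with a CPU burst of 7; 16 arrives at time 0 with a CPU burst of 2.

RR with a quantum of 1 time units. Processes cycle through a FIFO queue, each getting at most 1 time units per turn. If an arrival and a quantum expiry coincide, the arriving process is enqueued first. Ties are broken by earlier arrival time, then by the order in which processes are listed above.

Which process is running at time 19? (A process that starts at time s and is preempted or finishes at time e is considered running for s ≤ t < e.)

15

Timeline: | 10 0-1 | 11 1-2 | 12 2-3 | 13 3-4 | 14 4-5 | 15 5-6 | 16 6-7 | 10 7-8 | 11 8-9 | 14 9-10 | 15 10-11 | 16 11-12 | 10 12-13 | 11 13-14 | 14 14-15 | 15 15-16 | 10 16-17 | 11 17-18 | 14 18-19 | 15 19-20 | 10 20-21 | 11 21-22 | 14 22-23 | 15 23-24 | 11 24-25 | 15 25-26 | 11 26-27 | 15 27-28 |
Completion: 10=21  11=27  12=3  13=4  14=23  15=28  16=12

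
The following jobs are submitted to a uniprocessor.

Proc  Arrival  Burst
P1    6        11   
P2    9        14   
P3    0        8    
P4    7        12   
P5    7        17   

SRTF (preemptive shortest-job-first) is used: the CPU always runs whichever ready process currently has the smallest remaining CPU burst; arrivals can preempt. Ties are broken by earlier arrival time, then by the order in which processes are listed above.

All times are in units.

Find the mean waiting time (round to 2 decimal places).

14.80

Gantt: | P3 0-8 | P1 8-19 | P4 19-31 | P2 31-45 | P5 45-62 |
Completion: P1=19  P2=45  P3=8  P4=31  P5=62
Turnaround (C−A): P1=13  P2=36  P3=8  P4=24  P5=55
Waiting times: P1=2, P2=22, P3=0, P4=12, P5=38
Average waiting = (2+22+0+12+38) / 5 = 74/5 = 14.80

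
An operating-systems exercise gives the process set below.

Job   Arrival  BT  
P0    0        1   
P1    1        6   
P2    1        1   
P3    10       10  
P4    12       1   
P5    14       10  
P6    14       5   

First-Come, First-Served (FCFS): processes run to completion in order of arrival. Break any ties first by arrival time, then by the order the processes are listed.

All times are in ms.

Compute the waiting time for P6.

17

Timeline: | P0 0-1 | P1 1-7 | P2 7-8 | idle 8-10 | P3 10-20 | P4 20-21 | P5 21-31 | P6 31-36 |
Completion: P0=1  P1=7  P2=8  P3=20  P4=21  P5=31  P6=36
Waiting(P6) = turnaround − burst = 22 − 5 = 17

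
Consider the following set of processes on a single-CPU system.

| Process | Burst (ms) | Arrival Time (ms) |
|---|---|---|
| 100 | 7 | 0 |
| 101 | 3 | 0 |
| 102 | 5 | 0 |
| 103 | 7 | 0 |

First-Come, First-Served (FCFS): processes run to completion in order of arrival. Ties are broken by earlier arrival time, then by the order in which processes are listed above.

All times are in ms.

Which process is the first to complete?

Schedule: | 100 0-7 | 101 7-10 | 102 10-15 | 103 15-22 |
Completion: 100=7  101=10  102=15  103=22
Turnaround (C−A): 100=7  101=10  102=15  103=22
Finish order: 100 → 101 → 102 → 103

100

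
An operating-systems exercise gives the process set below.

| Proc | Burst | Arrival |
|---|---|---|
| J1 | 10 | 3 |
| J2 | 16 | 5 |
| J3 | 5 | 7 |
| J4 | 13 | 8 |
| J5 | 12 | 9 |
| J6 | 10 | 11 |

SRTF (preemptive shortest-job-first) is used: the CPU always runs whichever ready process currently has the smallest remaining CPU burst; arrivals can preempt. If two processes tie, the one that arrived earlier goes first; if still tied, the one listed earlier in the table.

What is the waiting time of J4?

32

Schedule: | idle 0-3 | J1 3-7 | J3 7-12 | J1 12-18 | J6 18-28 | J5 28-40 | J4 40-53 | J2 53-69 |
Completion: J1=18  J2=69  J3=12  J4=53  J5=40  J6=28
Waiting(J4) = turnaround − burst = 45 − 13 = 32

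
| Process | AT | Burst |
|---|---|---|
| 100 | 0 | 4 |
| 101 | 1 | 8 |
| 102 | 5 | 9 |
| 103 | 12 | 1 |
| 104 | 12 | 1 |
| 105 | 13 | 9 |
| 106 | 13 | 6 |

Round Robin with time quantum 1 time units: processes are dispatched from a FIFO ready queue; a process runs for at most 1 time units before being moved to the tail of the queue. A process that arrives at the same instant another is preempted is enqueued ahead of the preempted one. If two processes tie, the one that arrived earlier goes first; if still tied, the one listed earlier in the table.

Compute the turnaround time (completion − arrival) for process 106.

Schedule: | 100 0-1 | 101 1-2 | 100 2-3 | 101 3-4 | 100 4-5 | 101 5-6 | 102 6-7 | 100 7-8 | 101 8-9 | 102 9-10 | 101 10-11 | 102 11-12 | 101 12-13 | 103 13-14 | 104 14-15 | 102 15-16 | 105 16-17 | 106 17-18 | 101 18-19 | 102 19-20 | 105 20-21 | 106 21-22 | 101 22-23 | 102 23-24 | 105 24-25 | 106 25-26 | 102 26-27 | 105 27-28 | 106 28-29 | 102 29-30 | 105 30-31 | 106 31-32 | 102 32-33 | 105 33-34 | 106 34-35 | 105 35-38 |
Completion: 100=8  101=23  102=33  103=14  104=15  105=38  106=35
Turnaround(106) = completion − arrival = 35 − 13 = 22

22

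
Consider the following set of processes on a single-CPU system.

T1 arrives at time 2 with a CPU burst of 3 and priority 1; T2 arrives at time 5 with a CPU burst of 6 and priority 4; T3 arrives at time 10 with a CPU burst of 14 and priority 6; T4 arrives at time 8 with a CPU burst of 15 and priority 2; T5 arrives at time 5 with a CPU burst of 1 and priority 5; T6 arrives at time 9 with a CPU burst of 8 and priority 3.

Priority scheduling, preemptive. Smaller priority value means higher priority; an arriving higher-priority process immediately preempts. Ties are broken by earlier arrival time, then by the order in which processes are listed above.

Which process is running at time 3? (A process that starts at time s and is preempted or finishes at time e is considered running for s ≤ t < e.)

T1

Gantt: | idle 0-2 | T1 2-5 | T2 5-8 | T4 8-23 | T6 23-31 | T2 31-34 | T5 34-35 | T3 35-49 |
Completion: T1=5  T2=34  T3=49  T4=23  T5=35  T6=31
Turnaround (C−A): T1=3  T2=29  T3=39  T4=15  T5=30  T6=22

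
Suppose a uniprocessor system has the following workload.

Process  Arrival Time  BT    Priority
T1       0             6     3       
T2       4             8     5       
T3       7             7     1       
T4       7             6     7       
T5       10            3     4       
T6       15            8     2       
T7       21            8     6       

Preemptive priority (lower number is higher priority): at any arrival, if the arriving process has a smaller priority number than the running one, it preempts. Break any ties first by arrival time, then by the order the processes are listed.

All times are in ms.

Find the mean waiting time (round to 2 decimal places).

10.86

Schedule: | T1 0-6 | T2 6-7 | T3 7-14 | T5 14-15 | T6 15-23 | T5 23-25 | T2 25-32 | T7 32-40 | T4 40-46 |
Completion: T1=6  T2=32  T3=14  T4=46  T5=25  T6=23  T7=40
Turnaround (C−A): T1=6  T2=28  T3=7  T4=39  T5=15  T6=8  T7=19
Waiting times: T1=0, T2=20, T3=0, T4=33, T5=12, T6=0, T7=11
Average waiting = (0+20+0+33+12+0+11) / 7 = 76/7 = 10.86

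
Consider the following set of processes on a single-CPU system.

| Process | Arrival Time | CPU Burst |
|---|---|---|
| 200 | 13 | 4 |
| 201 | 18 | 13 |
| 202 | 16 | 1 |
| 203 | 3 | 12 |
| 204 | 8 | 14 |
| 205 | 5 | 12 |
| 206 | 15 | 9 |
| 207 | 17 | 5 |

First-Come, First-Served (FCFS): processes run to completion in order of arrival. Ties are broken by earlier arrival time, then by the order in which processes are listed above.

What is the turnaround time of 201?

Schedule: | idle 0-3 | 203 3-15 | 205 15-27 | 204 27-41 | 200 41-45 | 206 45-54 | 202 54-55 | 207 55-60 | 201 60-73 |
Completion: 200=45  201=73  202=55  203=15  204=41  205=27  206=54  207=60
Turnaround(201) = completion − arrival = 73 − 18 = 55

55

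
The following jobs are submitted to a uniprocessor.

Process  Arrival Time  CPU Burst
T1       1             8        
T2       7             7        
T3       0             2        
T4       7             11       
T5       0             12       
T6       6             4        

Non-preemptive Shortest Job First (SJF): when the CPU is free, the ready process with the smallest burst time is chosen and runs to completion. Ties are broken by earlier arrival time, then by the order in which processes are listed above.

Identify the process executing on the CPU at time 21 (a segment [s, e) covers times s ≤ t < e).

Schedule: | T3 0-2 | T1 2-10 | T6 10-14 | T2 14-21 | T4 21-32 | T5 32-44 |
Completion: T1=10  T2=21  T3=2  T4=32  T5=44  T6=14
Turnaround (C−A): T1=9  T2=14  T3=2  T4=25  T5=44  T6=8

T4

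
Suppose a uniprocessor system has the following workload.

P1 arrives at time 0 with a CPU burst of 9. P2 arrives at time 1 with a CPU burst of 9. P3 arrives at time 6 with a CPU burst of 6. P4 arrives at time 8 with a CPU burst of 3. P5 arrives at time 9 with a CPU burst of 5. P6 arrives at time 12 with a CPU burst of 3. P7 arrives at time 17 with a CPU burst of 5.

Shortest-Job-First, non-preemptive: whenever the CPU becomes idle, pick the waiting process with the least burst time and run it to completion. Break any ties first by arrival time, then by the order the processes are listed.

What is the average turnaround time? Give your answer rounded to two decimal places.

Timeline: | P1 0-9 | P4 9-12 | P6 12-15 | P5 15-20 | P7 20-25 | P3 25-31 | P2 31-40 |
Completion: P1=9  P2=40  P3=31  P4=12  P5=20  P6=15  P7=25
Turnaround (C−A): P1=9  P2=39  P3=25  P4=4  P5=11  P6=3  P7=8
Turnaround times: P1=9, P2=39, P3=25, P4=4, P5=11, P6=3, P7=8
Average turnaround = (9+39+25+4+11+3+8) / 7 = 99/7 = 14.14

14.14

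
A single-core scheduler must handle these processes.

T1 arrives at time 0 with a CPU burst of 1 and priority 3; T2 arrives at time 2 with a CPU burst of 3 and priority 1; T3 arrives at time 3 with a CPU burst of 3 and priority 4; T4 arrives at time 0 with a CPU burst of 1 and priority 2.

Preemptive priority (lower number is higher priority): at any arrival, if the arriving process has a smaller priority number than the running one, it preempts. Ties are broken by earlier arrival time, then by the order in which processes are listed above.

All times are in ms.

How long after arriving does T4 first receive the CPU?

0

Gantt: | T4 0-1 | T1 1-2 | T2 2-5 | T3 5-8 |
Completion: T1=2  T2=5  T3=8  T4=1
Response(T4) = first start − arrival = 0 − 0 = 0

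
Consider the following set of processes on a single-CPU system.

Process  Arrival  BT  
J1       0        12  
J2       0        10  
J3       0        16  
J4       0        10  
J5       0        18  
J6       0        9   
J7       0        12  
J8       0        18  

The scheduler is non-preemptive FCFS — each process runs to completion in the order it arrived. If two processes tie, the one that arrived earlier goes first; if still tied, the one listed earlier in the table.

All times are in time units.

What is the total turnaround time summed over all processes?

453

Gantt: | J1 0-12 | J2 12-22 | J3 22-38 | J4 38-48 | J5 48-66 | J6 66-75 | J7 75-87 | J8 87-105 |
Completion: J1=12  J2=22  J3=38  J4=48  J5=66  J6=75  J7=87  J8=105
Turnaround (C−A): J1=12  J2=22  J3=38  J4=48  J5=66  J6=75  J7=87  J8=105
Turnaround = completion − arrival: J1=12, J2=22, J3=38, J4=48, J5=66, J6=75, J7=87, J8=105
Total turnaround = 12 + 22 + 38 + 48 + 66 + 75 + 87 + 105 = 453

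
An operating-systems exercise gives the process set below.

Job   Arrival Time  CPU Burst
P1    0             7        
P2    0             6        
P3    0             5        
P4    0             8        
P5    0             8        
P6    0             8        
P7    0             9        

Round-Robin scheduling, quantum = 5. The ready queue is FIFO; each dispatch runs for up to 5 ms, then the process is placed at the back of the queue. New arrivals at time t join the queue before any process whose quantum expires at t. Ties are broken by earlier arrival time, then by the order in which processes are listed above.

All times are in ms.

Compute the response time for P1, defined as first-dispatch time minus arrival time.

0

Timeline: | P1 0-5 | P2 5-10 | P3 10-15 | P4 15-20 | P5 20-25 | P6 25-30 | P7 30-35 | P1 35-37 | P2 37-38 | P4 38-41 | P5 41-44 | P6 44-47 | P7 47-51 |
Completion: P1=37  P2=38  P3=15  P4=41  P5=44  P6=47  P7=51
Response(P1) = first start − arrival = 0 − 0 = 0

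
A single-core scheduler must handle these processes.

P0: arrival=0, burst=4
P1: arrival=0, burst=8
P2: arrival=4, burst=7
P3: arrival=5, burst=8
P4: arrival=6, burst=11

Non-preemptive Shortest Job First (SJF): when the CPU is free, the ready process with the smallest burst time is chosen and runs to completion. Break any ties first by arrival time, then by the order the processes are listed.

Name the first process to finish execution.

P0

Timeline: | P0 0-4 | P2 4-11 | P1 11-19 | P3 19-27 | P4 27-38 |
Completion: P0=4  P1=19  P2=11  P3=27  P4=38
Finish order: P0 → P2 → P1 → P3 → P4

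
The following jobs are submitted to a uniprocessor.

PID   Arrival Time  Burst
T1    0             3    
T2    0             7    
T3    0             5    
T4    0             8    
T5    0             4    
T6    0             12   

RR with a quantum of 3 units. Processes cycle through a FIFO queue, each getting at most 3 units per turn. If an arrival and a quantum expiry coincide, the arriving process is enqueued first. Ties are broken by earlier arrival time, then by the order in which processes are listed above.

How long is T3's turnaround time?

Schedule: | T1 0-3 | T2 3-6 | T3 6-9 | T4 9-12 | T5 12-15 | T6 15-18 | T2 18-21 | T3 21-23 | T4 23-26 | T5 26-27 | T6 27-30 | T2 30-31 | T4 31-33 | T6 33-39 |
Completion: T1=3  T2=31  T3=23  T4=33  T5=27  T6=39
Turnaround(T3) = completion − arrival = 23 − 0 = 23

23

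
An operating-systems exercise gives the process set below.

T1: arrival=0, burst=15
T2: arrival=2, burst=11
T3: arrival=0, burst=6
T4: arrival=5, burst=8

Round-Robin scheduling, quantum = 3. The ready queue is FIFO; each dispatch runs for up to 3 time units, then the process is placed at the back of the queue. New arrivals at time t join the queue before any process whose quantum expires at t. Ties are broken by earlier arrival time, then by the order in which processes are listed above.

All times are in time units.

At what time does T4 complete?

35

Gantt: | T1 0-3 | T3 3-6 | T2 6-9 | T1 9-12 | T4 12-15 | T3 15-18 | T2 18-21 | T1 21-24 | T4 24-27 | T2 27-30 | T1 30-33 | T4 33-35 | T2 35-37 | T1 37-40 |
Completion: T1=40  T2=37  T3=18  T4=35
Turnaround (C−A): T1=40  T2=35  T3=18  T4=30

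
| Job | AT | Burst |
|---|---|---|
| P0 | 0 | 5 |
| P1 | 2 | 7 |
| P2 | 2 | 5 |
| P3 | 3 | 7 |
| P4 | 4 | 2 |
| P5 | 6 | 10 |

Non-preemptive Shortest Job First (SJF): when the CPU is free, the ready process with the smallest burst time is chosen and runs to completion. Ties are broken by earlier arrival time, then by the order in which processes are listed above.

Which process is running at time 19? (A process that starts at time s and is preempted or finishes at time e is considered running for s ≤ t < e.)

P3

Timeline: | P0 0-5 | P4 5-7 | P2 7-12 | P1 12-19 | P3 19-26 | P5 26-36 |
Completion: P0=5  P1=19  P2=12  P3=26  P4=7  P5=36
Turnaround (C−A): P0=5  P1=17  P2=10  P3=23  P4=3  P5=30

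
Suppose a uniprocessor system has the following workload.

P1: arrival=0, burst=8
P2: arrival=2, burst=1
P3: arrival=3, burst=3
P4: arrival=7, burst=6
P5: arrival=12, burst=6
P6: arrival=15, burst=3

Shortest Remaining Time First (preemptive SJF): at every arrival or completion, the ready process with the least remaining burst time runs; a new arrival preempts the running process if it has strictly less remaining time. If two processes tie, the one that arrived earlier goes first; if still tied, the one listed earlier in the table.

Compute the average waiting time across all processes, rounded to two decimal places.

3.50

Gantt: | P1 0-2 | P2 2-3 | P3 3-6 | P1 6-12 | P4 12-18 | P6 18-21 | P5 21-27 |
Completion: P1=12  P2=3  P3=6  P4=18  P5=27  P6=21
Turnaround (C−A): P1=12  P2=1  P3=3  P4=11  P5=15  P6=6
Waiting times: P1=4, P2=0, P3=0, P4=5, P5=9, P6=3
Average waiting = (4+0+0+5+9+3) / 6 = 21/6 = 3.50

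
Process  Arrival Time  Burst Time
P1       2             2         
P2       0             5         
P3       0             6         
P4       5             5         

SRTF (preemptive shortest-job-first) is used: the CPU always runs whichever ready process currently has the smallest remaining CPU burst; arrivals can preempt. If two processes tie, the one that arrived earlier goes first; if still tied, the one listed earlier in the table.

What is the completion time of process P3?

18

Timeline: | P2 0-2 | P1 2-4 | P2 4-7 | P4 7-12 | P3 12-18 |
Completion: P1=4  P2=7  P3=18  P4=12
Turnaround (C−A): P1=2  P2=7  P3=18  P4=7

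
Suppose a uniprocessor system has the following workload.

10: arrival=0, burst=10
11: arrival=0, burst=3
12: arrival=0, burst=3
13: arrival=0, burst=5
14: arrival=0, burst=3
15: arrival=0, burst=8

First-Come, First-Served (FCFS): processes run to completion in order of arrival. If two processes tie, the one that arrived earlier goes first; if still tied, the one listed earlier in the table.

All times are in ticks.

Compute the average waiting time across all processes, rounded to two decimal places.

14.00

Timeline: | 10 0-10 | 11 10-13 | 12 13-16 | 13 16-21 | 14 21-24 | 15 24-32 |
Completion: 10=10  11=13  12=16  13=21  14=24  15=32
Turnaround (C−A): 10=10  11=13  12=16  13=21  14=24  15=32
Waiting times: 10=0, 11=10, 12=13, 13=16, 14=21, 15=24
Average waiting = (0+10+13+16+21+24) / 6 = 84/6 = 14.00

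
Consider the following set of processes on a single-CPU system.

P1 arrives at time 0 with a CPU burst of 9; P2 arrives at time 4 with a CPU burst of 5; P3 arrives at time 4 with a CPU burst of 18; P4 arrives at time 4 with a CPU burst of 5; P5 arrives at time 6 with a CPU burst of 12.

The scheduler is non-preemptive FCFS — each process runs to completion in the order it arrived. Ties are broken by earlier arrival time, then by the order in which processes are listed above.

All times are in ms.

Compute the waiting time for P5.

31

Schedule: | P1 0-9 | P2 9-14 | P3 14-32 | P4 32-37 | P5 37-49 |
Completion: P1=9  P2=14  P3=32  P4=37  P5=49
Turnaround (C−A): P1=9  P2=10  P3=28  P4=33  P5=43
Waiting(P5) = turnaround − burst = 43 − 12 = 31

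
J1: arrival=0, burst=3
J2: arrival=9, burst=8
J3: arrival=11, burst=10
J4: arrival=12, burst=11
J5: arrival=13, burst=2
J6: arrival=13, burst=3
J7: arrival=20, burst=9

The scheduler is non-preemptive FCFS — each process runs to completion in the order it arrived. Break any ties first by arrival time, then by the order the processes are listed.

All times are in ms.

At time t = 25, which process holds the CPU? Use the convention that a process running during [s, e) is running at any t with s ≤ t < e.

Timeline: | J1 0-3 | idle 3-9 | J2 9-17 | J3 17-27 | J4 27-38 | J5 38-40 | J6 40-43 | J7 43-52 |
Completion: J1=3  J2=17  J3=27  J4=38  J5=40  J6=43  J7=52
Turnaround (C−A): J1=3  J2=8  J3=16  J4=26  J5=27  J6=30  J7=32

J3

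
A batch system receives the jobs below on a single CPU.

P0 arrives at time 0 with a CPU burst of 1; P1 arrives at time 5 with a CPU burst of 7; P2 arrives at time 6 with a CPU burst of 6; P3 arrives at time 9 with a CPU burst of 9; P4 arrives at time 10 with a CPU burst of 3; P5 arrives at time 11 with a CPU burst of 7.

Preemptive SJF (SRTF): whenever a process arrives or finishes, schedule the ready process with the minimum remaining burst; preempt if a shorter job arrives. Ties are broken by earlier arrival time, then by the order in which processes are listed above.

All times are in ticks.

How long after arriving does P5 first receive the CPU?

10

Gantt: | P0 0-1 | idle 1-5 | P1 5-12 | P4 12-15 | P2 15-21 | P5 21-28 | P3 28-37 |
Completion: P0=1  P1=12  P2=21  P3=37  P4=15  P5=28
Response(P5) = first start − arrival = 21 − 11 = 10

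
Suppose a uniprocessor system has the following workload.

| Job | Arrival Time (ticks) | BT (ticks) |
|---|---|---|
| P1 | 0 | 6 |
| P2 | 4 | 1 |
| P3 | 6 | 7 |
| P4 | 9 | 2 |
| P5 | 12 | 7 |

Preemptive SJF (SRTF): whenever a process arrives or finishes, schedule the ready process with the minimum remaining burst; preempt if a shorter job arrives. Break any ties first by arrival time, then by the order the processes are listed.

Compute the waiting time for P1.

1

Timeline: | P1 0-4 | P2 4-5 | P1 5-7 | P3 7-9 | P4 9-11 | P3 11-16 | P5 16-23 |
Completion: P1=7  P2=5  P3=16  P4=11  P5=23
Waiting(P1) = turnaround − burst = 7 − 6 = 1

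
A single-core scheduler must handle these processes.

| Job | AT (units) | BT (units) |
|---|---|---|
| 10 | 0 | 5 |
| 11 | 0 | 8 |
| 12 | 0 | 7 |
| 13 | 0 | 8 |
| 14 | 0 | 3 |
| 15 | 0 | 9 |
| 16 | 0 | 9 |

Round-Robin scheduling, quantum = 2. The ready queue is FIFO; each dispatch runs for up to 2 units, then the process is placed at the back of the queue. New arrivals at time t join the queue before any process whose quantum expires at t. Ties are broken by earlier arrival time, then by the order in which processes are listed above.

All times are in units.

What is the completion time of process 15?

Gantt: | 10 0-2 | 11 2-4 | 12 4-6 | 13 6-8 | 14 8-10 | 15 10-12 | 16 12-14 | 10 14-16 | 11 16-18 | 12 18-20 | 13 20-22 | 14 22-23 | 15 23-25 | 16 25-27 | 10 27-28 | 11 28-30 | 12 30-32 | 13 32-34 | 15 34-36 | 16 36-38 | 11 38-40 | 12 40-41 | 13 41-43 | 15 43-45 | 16 45-47 | 15 47-48 | 16 48-49 |
Completion: 10=28  11=40  12=41  13=43  14=23  15=48  16=49
Turnaround (C−A): 10=28  11=40  12=41  13=43  14=23  15=48  16=49

48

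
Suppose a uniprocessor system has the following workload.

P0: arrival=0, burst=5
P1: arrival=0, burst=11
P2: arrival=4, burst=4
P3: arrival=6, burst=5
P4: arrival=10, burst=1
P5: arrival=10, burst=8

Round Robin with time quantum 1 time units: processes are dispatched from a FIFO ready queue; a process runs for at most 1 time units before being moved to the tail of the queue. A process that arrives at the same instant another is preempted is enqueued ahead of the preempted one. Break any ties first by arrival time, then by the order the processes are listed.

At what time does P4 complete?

Schedule: | P0 0-1 | P1 1-2 | P0 2-3 | P1 3-4 | P0 4-5 | P2 5-6 | P1 6-7 | P0 7-8 | P3 8-9 | P2 9-10 | P1 10-11 | P0 11-12 | P3 12-13 | P4 13-14 | P5 14-15 | P2 15-16 | P1 16-17 | P3 17-18 | P5 18-19 | P2 19-20 | P1 20-21 | P3 21-22 | P5 22-23 | P1 23-24 | P3 24-25 | P5 25-26 | P1 26-27 | P5 27-28 | P1 28-29 | P5 29-30 | P1 30-31 | P5 31-32 | P1 32-33 | P5 33-34 |
Completion: P0=12  P1=33  P2=20  P3=25  P4=14  P5=34

14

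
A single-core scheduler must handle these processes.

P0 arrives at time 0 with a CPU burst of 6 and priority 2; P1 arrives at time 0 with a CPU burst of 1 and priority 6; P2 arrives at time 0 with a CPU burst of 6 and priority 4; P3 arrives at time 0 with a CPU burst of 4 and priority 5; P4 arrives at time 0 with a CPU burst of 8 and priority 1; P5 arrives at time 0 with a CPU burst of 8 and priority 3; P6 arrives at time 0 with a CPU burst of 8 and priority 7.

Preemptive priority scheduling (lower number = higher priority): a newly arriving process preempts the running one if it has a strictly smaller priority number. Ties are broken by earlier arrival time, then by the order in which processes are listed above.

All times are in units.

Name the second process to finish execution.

P0

Timeline: | P4 0-8 | P0 8-14 | P5 14-22 | P2 22-28 | P3 28-32 | P1 32-33 | P6 33-41 |
Completion: P0=14  P1=33  P2=28  P3=32  P4=8  P5=22  P6=41
Finish order: P4 → P0 → P5 → P2 → P3 → P1 → P6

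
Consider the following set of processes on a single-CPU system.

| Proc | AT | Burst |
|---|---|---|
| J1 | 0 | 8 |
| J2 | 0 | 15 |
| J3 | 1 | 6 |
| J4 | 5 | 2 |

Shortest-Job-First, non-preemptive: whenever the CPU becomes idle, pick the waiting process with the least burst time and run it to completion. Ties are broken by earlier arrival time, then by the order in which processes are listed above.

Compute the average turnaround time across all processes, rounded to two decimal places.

14.75

Gantt: | J1 0-8 | J4 8-10 | J3 10-16 | J2 16-31 |
Completion: J1=8  J2=31  J3=16  J4=10
Turnaround times: J1=8, J2=31, J3=15, J4=5
Average turnaround = (8+31+15+5) / 4 = 59/4 = 14.75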